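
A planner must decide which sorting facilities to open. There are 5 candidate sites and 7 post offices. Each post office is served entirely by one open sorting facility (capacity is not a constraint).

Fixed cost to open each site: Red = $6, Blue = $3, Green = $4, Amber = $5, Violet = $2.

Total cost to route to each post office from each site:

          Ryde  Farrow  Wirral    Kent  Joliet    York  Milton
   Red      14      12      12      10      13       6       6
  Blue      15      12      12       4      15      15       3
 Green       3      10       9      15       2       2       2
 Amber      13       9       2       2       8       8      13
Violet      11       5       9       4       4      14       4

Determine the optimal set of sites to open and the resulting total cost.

For any fixed open set, each post office goes to its cheapest open site; total = fixed + service.
{Green, Amber, Violet}: Ryde→Green 3, Farrow→Violet 5, Wirral→Amber 2, Kent→Amber 2, Joliet→Green 2, York→Green 2, Milton→Green 2. Service 18; fixed 11; total 29.
{Green, Amber}: Ryde→Green 3, Farrow→Amber 9, Wirral→Amber 2, Kent→Amber 2, Joliet→Green 2, York→Green 2, Milton→Green 2. Service 22; fixed 9; total 31.
{Blue, Green, Amber, Violet}: service 18 + fixed 14 = 32
{Red, Blue, Green, Amber, Violet}: service 18 + fixed 20 = 38
No other subset beats 29.

Open Green, Amber and Violet; minimum total cost 29.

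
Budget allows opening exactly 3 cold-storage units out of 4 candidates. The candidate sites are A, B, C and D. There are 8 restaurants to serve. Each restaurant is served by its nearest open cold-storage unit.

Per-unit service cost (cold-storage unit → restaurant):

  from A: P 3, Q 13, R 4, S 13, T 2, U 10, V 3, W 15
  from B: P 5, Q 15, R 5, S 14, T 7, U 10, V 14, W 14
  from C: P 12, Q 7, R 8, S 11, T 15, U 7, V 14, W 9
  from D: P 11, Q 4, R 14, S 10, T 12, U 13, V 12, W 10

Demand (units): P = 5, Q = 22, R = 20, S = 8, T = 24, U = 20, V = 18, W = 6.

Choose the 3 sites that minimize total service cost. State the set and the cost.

Choose A, C and D; total service cost 559.

With exactly 3 open, each restaurant uses its cheapest among the chosen.
{A, C, D}: P→A 3·5=15, Q→D 4·22=88, R→A 4·20=80, S→D 10·8=80, T→A 2·24=48, U→C 7·20=140, V→A 3·18=54, W→C 9·6=54. Service cost 559.
{A, B, D}: service cost 625
{A, B, C}: service cost 633
Among all 4 size-3 choices, {A, C, D} is lowest.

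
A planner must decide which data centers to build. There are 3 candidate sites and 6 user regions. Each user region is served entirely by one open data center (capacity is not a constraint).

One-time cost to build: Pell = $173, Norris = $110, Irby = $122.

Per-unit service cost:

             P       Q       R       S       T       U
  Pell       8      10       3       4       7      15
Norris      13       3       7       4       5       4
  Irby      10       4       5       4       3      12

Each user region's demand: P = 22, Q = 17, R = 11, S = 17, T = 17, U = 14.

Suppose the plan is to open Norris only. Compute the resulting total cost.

Total cost: 733

Each user region is assigned to its cheapest site among the open ones.
{Norris}: P→Norris 13·22=286, Q→Norris 3·17=51, R→Norris 7·11=77, S→Norris 4·17=68, T→Norris 5·17=85, U→Norris 4·14=56. Service 623; fixed 110; total 733.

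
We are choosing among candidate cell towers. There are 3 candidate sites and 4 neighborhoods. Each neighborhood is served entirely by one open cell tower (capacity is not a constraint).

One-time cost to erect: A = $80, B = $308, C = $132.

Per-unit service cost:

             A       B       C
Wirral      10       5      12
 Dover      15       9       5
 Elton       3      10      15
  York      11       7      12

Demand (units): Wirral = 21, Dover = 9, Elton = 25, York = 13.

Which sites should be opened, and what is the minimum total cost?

For any fixed open set, each neighborhood goes to its cheapest open site; total = fixed + service.
{A}: Wirral→A 10·21=210, Dover→A 15·9=135, Elton→A 3·25=75, York→A 11·13=143. Service 563; fixed 80; total 643.
{A, C}: Wirral→A 10·21=210, Dover→C 5·9=45, Elton→A 3·25=75, York→A 11·13=143. Service 473; fixed 212; total 685.
{A, B}: service 352 + fixed 388 = 740
{A, B, C}: service 316 + fixed 520 = 836
No other subset beats 643.

Open A only; minimum total cost 643.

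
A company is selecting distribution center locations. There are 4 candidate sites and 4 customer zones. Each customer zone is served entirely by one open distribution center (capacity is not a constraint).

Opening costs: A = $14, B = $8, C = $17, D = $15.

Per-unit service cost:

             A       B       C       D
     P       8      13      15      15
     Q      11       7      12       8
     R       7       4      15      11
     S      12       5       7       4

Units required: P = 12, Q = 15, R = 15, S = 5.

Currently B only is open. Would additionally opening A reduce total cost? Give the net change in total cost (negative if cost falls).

Yes — net change −46 (cost falls by 46).

Current service cost with {B}: 346.
Adding A: each customer zone re-picks its cheapest; new service cost 286, saving 60.
Extra fixed cost: 14. Net change = 14 − 60 = -46.
(Totals: 354 → 308.)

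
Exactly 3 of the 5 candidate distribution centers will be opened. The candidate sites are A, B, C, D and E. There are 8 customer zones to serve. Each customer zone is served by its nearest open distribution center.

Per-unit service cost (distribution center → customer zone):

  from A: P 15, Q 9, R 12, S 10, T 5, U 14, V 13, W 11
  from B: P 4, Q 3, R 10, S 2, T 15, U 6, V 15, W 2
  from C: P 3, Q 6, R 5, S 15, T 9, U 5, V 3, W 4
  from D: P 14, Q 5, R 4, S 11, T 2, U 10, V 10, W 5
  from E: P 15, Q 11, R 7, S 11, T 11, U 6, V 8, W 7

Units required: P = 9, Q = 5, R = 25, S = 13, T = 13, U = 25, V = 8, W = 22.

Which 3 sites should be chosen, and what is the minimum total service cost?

Choose B, C and D; total service cost 387.

With exactly 3 open, each customer zone uses its cheapest among the chosen.
{B, C, D}: P→C 3·9=27, Q→B 3·5=15, R→D 4·25=100, S→B 2·13=26, T→D 2·13=26, U→C 5·25=125, V→C 3·8=24, W→B 2·22=44. Service cost 387.
{A, B, C}: service cost 451
{B, D, E}: service cost 461
Among all 10 size-3 choices, {B, C, D} is lowest.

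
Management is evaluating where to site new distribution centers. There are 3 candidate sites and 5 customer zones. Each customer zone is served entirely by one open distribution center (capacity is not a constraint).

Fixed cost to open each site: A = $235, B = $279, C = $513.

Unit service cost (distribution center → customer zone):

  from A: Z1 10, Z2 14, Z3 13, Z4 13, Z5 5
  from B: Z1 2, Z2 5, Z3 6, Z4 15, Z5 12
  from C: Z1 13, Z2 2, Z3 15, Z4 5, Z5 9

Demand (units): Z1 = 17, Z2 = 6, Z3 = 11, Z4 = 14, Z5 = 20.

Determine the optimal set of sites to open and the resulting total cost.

Open B only; minimum total cost 859.

For any fixed open set, each customer zone goes to its cheapest open site; total = fixed + service.
{B}: Z1→B 2·17=34, Z2→B 5·6=30, Z3→B 6·11=66, Z4→B 15·14=210, Z5→B 12·20=240. Service 580; fixed 279; total 859.
{A}: service 679 + fixed 235 = 914
{A, B}: service 412 + fixed 514 = 926
{A, B, C}: Z1→B 2·17=34, Z2→C 2·6=12, Z3→B 6·11=66, Z4→C 5·14=70, Z5→A 5·20=100. Service 282; fixed 1027; total 1309.
(All 7 nonempty subsets were checked; B only is lowest.)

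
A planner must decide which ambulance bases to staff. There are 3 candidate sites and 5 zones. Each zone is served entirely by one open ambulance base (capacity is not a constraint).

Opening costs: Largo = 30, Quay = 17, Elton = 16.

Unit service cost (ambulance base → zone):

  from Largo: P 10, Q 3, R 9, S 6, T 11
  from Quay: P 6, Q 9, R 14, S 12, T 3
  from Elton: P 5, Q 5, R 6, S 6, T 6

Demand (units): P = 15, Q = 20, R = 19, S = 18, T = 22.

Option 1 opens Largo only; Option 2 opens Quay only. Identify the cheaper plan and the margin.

Option 1: {Largo}: P→Largo 10·15=150, Q→Largo 3·20=60, R→Largo 9·19=171, S→Largo 6·18=108, T→Largo 11·22=242. Service 731; fixed 30; total 761.
Option 2: {Quay}: P→Quay 6·15=90, Q→Quay 9·20=180, R→Quay 14·19=266, S→Quay 12·18=216, T→Quay 3·22=66. Service 818; fixed 17; total 835.
Difference: |761 − 835| = 74.

Option 1 is cheaper by 74.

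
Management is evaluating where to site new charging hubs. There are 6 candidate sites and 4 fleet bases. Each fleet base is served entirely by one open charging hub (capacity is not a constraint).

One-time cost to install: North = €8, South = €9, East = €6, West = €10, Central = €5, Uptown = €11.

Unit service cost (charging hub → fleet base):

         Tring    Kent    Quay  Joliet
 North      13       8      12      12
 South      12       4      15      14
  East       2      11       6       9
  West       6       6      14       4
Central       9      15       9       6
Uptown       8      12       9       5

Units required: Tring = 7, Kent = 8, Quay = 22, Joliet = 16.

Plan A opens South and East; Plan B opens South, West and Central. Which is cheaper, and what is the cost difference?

Plan A: {South, East}: Tring→East 2·7=14, Kent→South 4·8=32, Quay→East 6·22=132, Joliet→East 9·16=144. Service 322; fixed 15; total 337.
Plan B: {South, West, Central}: Tring→West 6·7=42, Kent→South 4·8=32, Quay→Central 9·22=198, Joliet→West 4·16=64. Service 336; fixed 24; total 360.
Difference: |337 − 360| = 23.

Plan A is cheaper by 23.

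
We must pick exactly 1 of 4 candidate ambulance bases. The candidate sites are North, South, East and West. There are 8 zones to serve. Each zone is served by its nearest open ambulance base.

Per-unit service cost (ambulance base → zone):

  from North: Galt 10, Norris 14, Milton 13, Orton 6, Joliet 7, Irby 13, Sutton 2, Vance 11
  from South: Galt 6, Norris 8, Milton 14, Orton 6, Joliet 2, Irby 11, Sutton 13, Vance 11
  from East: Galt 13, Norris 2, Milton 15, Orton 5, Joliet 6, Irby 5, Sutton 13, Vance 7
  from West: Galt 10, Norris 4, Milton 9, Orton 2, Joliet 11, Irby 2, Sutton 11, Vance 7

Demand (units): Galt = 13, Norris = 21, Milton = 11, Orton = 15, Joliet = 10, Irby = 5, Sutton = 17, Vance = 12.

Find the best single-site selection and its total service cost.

Choose West only; total service cost 734.

With exactly 1 open, each zone uses its cheapest among the chosen.
{West}: Galt→West 10·13=130, Norris→West 4·21=84, Milton→West 9·11=99, Orton→West 2·15=30, Joliet→West 11·10=110, Irby→West 2·5=10, Sutton→West 11·17=187, Vance→West 7·12=84. Service cost 734.
{East}: service cost 841
{South}: service cost 918
Among all 4 size-1 choices, {West} is lowest.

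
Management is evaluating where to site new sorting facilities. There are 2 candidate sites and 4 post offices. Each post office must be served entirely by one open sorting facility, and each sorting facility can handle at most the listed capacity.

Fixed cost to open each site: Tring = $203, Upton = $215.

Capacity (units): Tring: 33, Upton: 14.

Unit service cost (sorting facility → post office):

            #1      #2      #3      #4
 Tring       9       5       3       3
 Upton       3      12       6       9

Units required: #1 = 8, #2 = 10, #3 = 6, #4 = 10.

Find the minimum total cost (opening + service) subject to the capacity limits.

Minimum total cost: 540

Open {Tring, Upton}: #1→Upton 3·8=24, #2→Tring 5·10=50, #3→Tring 3·6=18, #4→Tring 3·10=30.
Loads: Tring carries 26/33, Upton carries 8/14. Service 122; fixed 418; total 540.
Next best feasible plan costs 558.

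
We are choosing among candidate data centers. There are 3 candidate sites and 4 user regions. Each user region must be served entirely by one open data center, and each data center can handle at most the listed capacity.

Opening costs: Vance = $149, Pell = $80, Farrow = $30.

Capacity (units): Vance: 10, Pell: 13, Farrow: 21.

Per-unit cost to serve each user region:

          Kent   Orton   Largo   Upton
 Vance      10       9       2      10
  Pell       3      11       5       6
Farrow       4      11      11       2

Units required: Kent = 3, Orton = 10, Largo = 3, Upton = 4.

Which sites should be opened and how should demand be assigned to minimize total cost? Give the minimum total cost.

Minimum total cost: 193

Open {Farrow}: Kent→Farrow 4·3=12, Orton→Farrow 11·10=110, Largo→Farrow 11·3=33, Upton→Farrow 2·4=8.
Loads: Farrow carries 20/21. Service 163; fixed 30; total 193.
Next best feasible plan costs 252.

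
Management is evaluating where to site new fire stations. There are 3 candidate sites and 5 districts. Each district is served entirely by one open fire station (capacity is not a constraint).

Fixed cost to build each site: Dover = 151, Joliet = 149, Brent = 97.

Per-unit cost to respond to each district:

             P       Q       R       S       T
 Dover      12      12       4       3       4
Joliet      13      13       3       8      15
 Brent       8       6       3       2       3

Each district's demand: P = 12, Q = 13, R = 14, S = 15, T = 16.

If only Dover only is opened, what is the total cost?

Total cost: 616

Each district is assigned to its cheapest site among the open ones.
{Dover}: P→Dover 12·12=144, Q→Dover 12·13=156, R→Dover 4·14=56, S→Dover 3·15=45, T→Dover 4·16=64. Service 465; fixed 151; total 616.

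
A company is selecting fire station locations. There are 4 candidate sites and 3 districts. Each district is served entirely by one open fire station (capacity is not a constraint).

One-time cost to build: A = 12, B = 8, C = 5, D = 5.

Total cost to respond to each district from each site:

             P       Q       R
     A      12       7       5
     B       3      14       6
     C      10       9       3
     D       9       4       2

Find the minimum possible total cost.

Minimum total cost: 20

For any fixed open set, each district goes to its cheapest open site; total = fixed + service.
{D}: P→D 9, Q→D 4, R→D 2. Service 15; fixed 5; total 20.
{B, D}: service 9 + fixed 13 = 22
{C, D}: service 15 + fixed 10 = 25
{A, B, C, D}: service 9 + fixed 30 = 39
No other subset beats 20.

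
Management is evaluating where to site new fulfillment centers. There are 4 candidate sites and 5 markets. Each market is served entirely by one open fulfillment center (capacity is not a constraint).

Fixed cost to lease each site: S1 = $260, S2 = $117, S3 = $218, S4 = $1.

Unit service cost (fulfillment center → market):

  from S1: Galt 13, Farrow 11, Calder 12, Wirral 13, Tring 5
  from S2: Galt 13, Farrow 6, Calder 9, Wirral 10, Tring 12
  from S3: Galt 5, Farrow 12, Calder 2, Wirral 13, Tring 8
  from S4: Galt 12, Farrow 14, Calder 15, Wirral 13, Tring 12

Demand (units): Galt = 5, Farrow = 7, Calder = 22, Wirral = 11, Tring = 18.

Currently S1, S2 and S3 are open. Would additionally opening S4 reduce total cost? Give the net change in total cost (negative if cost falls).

No — net change +1 (cost rises by 1).

Current service cost with {S1, S2, S3}: 311.
Adding S4: each market re-picks its cheapest; new service cost 311, saving 0.
Extra fixed cost: 1. Net change = 1 − 0 = 1.
(Totals: 906 → 907.)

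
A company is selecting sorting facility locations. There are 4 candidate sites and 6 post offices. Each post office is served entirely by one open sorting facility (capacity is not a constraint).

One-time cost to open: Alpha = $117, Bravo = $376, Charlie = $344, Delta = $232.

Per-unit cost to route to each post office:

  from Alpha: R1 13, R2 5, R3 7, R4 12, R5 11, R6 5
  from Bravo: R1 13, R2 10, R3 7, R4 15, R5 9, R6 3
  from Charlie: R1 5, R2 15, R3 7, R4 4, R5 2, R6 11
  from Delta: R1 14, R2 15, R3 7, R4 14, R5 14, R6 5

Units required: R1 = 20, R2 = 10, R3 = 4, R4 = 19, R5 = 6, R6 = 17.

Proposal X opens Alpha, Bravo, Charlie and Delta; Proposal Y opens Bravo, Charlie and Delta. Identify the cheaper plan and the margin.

Proposal X: {Alpha, Bravo, Charlie, Delta}: R1→Charlie 5·20=100, R2→Alpha 5·10=50, R3→Alpha 7·4=28, R4→Charlie 4·19=76, R5→Charlie 2·6=12, R6→Bravo 3·17=51. Service 317; fixed 1069; total 1386.
Proposal Y: {Bravo, Charlie, Delta}: R1→Charlie 5·20=100, R2→Bravo 10·10=100, R3→Bravo 7·4=28, R4→Charlie 4·19=76, R5→Charlie 2·6=12, R6→Bravo 3·17=51. Service 367; fixed 952; total 1319.
Difference: |1386 − 1319| = 67.

Proposal Y is cheaper by 67.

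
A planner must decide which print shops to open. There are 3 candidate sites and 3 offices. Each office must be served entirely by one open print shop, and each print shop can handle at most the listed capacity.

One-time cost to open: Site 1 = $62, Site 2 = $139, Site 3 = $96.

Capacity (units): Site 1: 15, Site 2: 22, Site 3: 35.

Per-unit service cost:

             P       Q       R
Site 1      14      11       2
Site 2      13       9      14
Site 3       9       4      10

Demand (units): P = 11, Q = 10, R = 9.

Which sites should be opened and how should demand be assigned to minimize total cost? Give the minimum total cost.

Open {Site 1, Site 3}: P→Site 3 9·11=99, Q→Site 3 4·10=40, R→Site 1 2·9=18.
Loads: Site 1 carries 9/15, Site 3 carries 21/35. Service 157; fixed 158; total 315.
Next best feasible plan costs 325.

Minimum total cost: 315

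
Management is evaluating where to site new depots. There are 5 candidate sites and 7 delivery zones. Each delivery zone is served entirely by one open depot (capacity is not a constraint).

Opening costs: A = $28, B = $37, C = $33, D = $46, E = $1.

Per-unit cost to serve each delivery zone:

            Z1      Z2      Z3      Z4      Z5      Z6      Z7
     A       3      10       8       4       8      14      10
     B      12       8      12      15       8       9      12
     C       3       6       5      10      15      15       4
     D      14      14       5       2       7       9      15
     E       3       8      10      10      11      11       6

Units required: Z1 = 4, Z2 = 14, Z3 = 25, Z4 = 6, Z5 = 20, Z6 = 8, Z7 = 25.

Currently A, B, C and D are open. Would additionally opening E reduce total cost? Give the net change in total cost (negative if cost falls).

Current service cost with {A, B, C, D}: 545.
Adding E: each delivery zone re-picks its cheapest; new service cost 545, saving 0.
Extra fixed cost: 1. Net change = 1 − 0 = 1.
(Totals: 689 → 690.)

No — net change +1 (cost rises by 1).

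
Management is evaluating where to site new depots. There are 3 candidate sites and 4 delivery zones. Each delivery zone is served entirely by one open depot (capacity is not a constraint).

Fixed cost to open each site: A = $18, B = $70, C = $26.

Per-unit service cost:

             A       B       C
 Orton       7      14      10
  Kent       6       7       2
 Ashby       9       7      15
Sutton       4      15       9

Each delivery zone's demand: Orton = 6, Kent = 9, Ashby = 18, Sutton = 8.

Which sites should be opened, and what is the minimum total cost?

For any fixed open set, each delivery zone goes to its cheapest open site; total = fixed + service.
{A, C}: Orton→A 7·6=42, Kent→C 2·9=18, Ashby→A 9·18=162, Sutton→A 4·8=32. Service 254; fixed 44; total 298.
{A}: service 290 + fixed 18 = 308
{A, B, C}: service 218 + fixed 114 = 332
(All 7 nonempty subsets were checked; A and C is lowest.)

Open A and C; minimum total cost 298.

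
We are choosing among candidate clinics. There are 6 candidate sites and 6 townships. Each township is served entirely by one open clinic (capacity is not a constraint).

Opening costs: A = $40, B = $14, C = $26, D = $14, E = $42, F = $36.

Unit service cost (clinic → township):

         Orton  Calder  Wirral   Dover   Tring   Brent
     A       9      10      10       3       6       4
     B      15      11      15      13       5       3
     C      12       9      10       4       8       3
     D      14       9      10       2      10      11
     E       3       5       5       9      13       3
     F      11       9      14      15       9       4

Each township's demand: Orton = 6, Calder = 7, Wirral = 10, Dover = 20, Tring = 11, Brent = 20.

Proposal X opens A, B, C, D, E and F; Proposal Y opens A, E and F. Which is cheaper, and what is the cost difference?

Proposal Y is cheaper by 23.

Proposal X: {A, B, C, D, E, F}: Orton→E 3·6=18, Calder→E 5·7=35, Wirral→E 5·10=50, Dover→D 2·20=40, Tring→B 5·11=55, Brent→B 3·20=60. Service 258; fixed 172; total 430.
Proposal Y: {A, E, F}: Orton→E 3·6=18, Calder→E 5·7=35, Wirral→E 5·10=50, Dover→A 3·20=60, Tring→A 6·11=66, Brent→E 3·20=60. Service 289; fixed 118; total 407.
Difference: |430 − 407| = 23.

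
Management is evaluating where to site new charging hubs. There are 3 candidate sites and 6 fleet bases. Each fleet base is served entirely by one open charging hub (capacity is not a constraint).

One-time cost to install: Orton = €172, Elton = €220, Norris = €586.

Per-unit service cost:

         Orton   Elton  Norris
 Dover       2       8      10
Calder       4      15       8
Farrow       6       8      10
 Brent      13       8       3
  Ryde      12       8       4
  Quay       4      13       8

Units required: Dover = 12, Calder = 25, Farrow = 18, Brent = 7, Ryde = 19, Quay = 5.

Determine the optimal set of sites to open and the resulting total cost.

For any fixed open set, each fleet base goes to its cheapest open site; total = fixed + service.
{Orton}: Dover→Orton 2·12=24, Calder→Orton 4·25=100, Farrow→Orton 6·18=108, Brent→Orton 13·7=91, Ryde→Orton 12·19=228, Quay→Orton 4·5=20. Service 571; fixed 172; total 743.
{Orton, Elton}: Dover→Orton 2·12=24, Calder→Orton 4·25=100, Farrow→Orton 6·18=108, Brent→Elton 8·7=56, Ryde→Elton 8·19=152, Quay→Orton 4·5=20. Service 460; fixed 392; total 852.
{Orton, Norris}: service 349 + fixed 758 = 1107
{Orton, Elton, Norris}: Dover→Orton 2·12=24, Calder→Orton 4·25=100, Farrow→Orton 6·18=108, Brent→Norris 3·7=21, Ryde→Norris 4·19=76, Quay→Orton 4·5=20. Service 349; fixed 978; total 1327.
No other subset beats 743.

Open Orton only; minimum total cost 743.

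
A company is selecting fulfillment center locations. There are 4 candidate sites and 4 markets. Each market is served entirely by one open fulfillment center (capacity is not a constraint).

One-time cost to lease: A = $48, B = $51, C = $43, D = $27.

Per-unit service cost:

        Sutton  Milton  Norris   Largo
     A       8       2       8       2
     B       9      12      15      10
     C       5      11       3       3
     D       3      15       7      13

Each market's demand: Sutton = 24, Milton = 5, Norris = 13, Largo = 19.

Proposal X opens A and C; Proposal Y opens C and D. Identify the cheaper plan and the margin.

Proposal X: {A, C}: Sutton→C 5·24=120, Milton→A 2·5=10, Norris→C 3·13=39, Largo→A 2·19=38. Service 207; fixed 91; total 298.
Proposal Y: {C, D}: Sutton→D 3·24=72, Milton→C 11·5=55, Norris→C 3·13=39, Largo→C 3·19=57. Service 223; fixed 70; total 293.
Difference: |298 − 293| = 5.

Proposal Y is cheaper by 5.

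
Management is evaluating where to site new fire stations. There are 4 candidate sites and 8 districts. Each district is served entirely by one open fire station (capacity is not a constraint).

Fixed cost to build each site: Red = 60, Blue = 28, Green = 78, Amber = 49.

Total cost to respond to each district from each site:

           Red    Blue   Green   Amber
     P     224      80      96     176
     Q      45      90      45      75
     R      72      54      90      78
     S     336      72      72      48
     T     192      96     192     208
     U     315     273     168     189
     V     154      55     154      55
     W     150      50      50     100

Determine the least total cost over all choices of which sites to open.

Minimum total cost: 724

For any fixed open set, each district goes to its cheapest open site; total = fixed + service.
{Blue, Amber}: P→Blue 80, Q→Amber 75, R→Blue 54, S→Amber 48, T→Blue 96, U→Amber 189, V→Blue 55, W→Blue 50. Service 647; fixed 77; total 724.
{Blue, Green}: P→Blue 80, Q→Green 45, R→Blue 54, S→Blue 72, T→Blue 96, U→Green 168, V→Blue 55, W→Blue 50. Service 620; fixed 106; total 726.
{Blue, Green, Amber}: P→Blue 80, Q→Green 45, R→Blue 54, S→Amber 48, T→Blue 96, U→Green 168, V→Blue 55, W→Blue 50. Service 596; fixed 155; total 751.
{Red, Blue, Green, Amber}: service 596 + fixed 215 = 811
(All 15 nonempty subsets were checked; Blue and Amber is lowest.)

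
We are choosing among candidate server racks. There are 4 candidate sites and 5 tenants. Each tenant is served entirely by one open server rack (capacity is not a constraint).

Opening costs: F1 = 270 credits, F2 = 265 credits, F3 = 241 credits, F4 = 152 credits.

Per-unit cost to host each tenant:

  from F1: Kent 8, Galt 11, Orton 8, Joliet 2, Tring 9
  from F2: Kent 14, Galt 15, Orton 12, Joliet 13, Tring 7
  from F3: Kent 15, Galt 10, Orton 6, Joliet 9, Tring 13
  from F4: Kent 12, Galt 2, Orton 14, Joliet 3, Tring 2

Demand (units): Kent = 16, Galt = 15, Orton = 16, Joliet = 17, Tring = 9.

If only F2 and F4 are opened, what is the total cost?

Each tenant is assigned to its cheapest site among the open ones.
{F2, F4}: Kent→F4 12·16=192, Galt→F4 2·15=30, Orton→F2 12·16=192, Joliet→F4 3·17=51, Tring→F4 2·9=18. Service 483; fixed 417; total 900.

Total cost: 900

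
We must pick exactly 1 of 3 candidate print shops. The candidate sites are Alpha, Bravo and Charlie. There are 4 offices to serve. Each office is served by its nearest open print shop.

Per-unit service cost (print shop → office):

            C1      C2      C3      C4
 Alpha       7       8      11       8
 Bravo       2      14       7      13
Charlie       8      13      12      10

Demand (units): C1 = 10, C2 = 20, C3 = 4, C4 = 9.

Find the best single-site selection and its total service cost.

Choose Alpha only; total service cost 346.

With exactly 1 open, each office uses its cheapest among the chosen.
{Alpha}: C1→Alpha 7·10=70, C2→Alpha 8·20=160, C3→Alpha 11·4=44, C4→Alpha 8·9=72. Service cost 346.
{Bravo}: service cost 445
{Charlie}: service cost 478
Among all 3 size-1 choices, {Alpha} is lowest.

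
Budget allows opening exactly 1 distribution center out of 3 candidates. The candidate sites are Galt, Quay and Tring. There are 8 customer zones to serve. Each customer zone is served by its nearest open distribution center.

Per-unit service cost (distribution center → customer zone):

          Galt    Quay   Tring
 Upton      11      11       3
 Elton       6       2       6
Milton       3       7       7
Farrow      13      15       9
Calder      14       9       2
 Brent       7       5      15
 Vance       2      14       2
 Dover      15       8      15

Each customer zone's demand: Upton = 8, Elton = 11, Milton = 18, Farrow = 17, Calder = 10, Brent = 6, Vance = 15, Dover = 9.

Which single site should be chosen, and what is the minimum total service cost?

With exactly 1 open, each customer zone uses its cheapest among the chosen.
{Tring}: Upton→Tring 3·8=24, Elton→Tring 6·11=66, Milton→Tring 7·18=126, Farrow→Tring 9·17=153, Calder→Tring 2·10=20, Brent→Tring 15·6=90, Vance→Tring 2·15=30, Dover→Tring 15·9=135. Service cost 644.
{Galt}: service cost 776
{Quay}: service cost 893
Among all 3 size-1 choices, {Tring} is lowest.

Choose Tring only; total service cost 644.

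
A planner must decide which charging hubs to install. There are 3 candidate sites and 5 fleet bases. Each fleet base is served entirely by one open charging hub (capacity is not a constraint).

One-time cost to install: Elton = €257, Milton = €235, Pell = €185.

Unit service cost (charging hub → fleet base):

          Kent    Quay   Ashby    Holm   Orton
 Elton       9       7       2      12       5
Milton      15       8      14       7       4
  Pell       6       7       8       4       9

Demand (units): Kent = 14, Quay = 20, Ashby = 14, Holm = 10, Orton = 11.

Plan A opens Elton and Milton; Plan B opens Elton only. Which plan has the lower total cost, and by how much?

Plan A: {Elton, Milton}: Kent→Elton 9·14=126, Quay→Elton 7·20=140, Ashby→Elton 2·14=28, Holm→Milton 7·10=70, Orton→Milton 4·11=44. Service 408; fixed 492; total 900.
Plan B: {Elton}: Kent→Elton 9·14=126, Quay→Elton 7·20=140, Ashby→Elton 2·14=28, Holm→Elton 12·10=120, Orton→Elton 5·11=55. Service 469; fixed 257; total 726.
Difference: |900 − 726| = 174.

Plan B is cheaper by 174.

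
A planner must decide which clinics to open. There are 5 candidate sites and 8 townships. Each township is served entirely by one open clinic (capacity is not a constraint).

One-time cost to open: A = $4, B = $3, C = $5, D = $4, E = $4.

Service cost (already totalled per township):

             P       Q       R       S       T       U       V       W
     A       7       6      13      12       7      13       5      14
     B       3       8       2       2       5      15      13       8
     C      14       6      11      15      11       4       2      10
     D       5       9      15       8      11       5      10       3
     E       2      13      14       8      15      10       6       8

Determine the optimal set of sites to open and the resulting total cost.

Open B, C and D; minimum total cost 39.

For any fixed open set, each township goes to its cheapest open site; total = fixed + service.
{B, C, D}: P→B 3, Q→C 6, R→B 2, S→B 2, T→B 5, U→C 4, V→C 2, W→D 3. Service 27; fixed 12; total 39.
{B, C}: service 32 + fixed 8 = 40
{A, B, D}: service 31 + fixed 11 = 42
{A, B, C, D, E}: P→E 2, Q→A 6, R→B 2, S→B 2, T→B 5, U→C 4, V→C 2, W→D 3. Service 26; fixed 20; total 46.
No other subset beats 39.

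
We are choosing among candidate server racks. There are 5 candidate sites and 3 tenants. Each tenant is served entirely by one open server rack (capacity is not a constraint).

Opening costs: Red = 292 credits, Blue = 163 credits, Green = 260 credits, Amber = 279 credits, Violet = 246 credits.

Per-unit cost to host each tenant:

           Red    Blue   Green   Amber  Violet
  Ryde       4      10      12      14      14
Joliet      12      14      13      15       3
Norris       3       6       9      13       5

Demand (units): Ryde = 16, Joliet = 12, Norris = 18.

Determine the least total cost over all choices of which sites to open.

For any fixed open set, each tenant goes to its cheapest open site; total = fixed + service.
{Red}: Ryde→Red 4·16=64, Joliet→Red 12·12=144, Norris→Red 3·18=54. Service 262; fixed 292; total 554.
{Violet}: service 350 + fixed 246 = 596
{Blue}: Ryde→Blue 10·16=160, Joliet→Blue 14·12=168, Norris→Blue 6·18=108. Service 436; fixed 163; total 599.
{Red, Blue, Green, Amber, Violet}: Ryde→Red 4·16=64, Joliet→Violet 3·12=36, Norris→Red 3·18=54. Service 154; fixed 1240; total 1394.
No other subset beats 554.

Minimum total cost: 554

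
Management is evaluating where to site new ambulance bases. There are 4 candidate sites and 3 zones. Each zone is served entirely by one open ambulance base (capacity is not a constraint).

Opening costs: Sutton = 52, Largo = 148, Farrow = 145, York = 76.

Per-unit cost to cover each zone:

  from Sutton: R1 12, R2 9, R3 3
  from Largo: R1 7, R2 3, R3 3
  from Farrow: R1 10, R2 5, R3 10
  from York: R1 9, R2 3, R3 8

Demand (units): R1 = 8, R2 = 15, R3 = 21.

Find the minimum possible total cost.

For any fixed open set, each zone goes to its cheapest open site; total = fixed + service.
{Sutton, York}: R1→York 9·8=72, R2→York 3·15=45, R3→Sutton 3·21=63. Service 180; fixed 128; total 308.
{Largo}: service 164 + fixed 148 = 312
{Sutton}: service 294 + fixed 52 = 346
{Sutton, Largo, Farrow, York}: R1→Largo 7·8=56, R2→Largo 3·15=45, R3→Sutton 3·21=63. Service 164; fixed 421; total 585.
(All 15 nonempty subsets were checked; Sutton and York is lowest.)

Minimum total cost: 308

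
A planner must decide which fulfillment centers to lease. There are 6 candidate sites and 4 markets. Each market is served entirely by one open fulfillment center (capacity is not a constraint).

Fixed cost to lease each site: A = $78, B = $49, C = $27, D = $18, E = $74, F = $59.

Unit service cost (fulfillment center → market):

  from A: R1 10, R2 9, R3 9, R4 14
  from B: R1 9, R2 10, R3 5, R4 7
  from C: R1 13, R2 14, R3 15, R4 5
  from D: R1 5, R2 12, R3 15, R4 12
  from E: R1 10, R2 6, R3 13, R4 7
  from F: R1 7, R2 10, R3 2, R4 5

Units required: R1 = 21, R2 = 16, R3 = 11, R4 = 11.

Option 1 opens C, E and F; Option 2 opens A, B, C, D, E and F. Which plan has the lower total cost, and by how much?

Option 1 is cheaper by 103.

Option 1: {C, E, F}: R1→F 7·21=147, R2→E 6·16=96, R3→F 2·11=22, R4→C 5·11=55. Service 320; fixed 160; total 480.
Option 2: {A, B, C, D, E, F}: R1→D 5·21=105, R2→E 6·16=96, R3→F 2·11=22, R4→C 5·11=55. Service 278; fixed 305; total 583.
Difference: |480 − 583| = 103.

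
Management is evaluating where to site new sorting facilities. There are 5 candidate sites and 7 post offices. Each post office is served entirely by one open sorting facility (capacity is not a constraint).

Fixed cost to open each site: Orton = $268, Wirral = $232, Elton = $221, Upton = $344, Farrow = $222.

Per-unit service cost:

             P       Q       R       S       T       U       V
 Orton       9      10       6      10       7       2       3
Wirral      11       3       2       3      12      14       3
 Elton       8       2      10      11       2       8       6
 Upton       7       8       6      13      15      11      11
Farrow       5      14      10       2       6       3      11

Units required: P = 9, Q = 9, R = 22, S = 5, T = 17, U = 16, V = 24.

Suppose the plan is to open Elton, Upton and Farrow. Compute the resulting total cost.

Each post office is assigned to its cheapest site among the open ones.
{Elton, Upton, Farrow}: P→Farrow 5·9=45, Q→Elton 2·9=18, R→Upton 6·22=132, S→Farrow 2·5=10, T→Elton 2·17=34, U→Farrow 3·16=48, V→Elton 6·24=144. Service 431; fixed 787; total 1218.

Total cost: 1218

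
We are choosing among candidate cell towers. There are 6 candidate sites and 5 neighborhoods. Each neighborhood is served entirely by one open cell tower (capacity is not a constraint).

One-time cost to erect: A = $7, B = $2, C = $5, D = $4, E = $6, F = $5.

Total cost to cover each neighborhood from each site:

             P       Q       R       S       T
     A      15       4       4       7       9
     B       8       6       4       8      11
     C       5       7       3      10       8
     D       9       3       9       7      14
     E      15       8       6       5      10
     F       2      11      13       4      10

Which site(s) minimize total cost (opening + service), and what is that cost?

Open B and F; minimum total cost 33.

For any fixed open set, each neighborhood goes to its cheapest open site; total = fixed + service.
{B, F}: P→F 2, Q→B 6, R→B 4, S→F 4, T→F 10. Service 26; fixed 7; total 33.
{B, D, F}: P→F 2, Q→D 3, R→B 4, S→F 4, T→F 10. Service 23; fixed 11; total 34.
{C, D, F}: P→F 2, Q→D 3, R→C 3, S→F 4, T→C 8. Service 20; fixed 14; total 34.
{A, B, C, D, E, F}: P→F 2, Q→D 3, R→C 3, S→F 4, T→C 8. Service 20; fixed 29; total 49.
No other subset beats 33.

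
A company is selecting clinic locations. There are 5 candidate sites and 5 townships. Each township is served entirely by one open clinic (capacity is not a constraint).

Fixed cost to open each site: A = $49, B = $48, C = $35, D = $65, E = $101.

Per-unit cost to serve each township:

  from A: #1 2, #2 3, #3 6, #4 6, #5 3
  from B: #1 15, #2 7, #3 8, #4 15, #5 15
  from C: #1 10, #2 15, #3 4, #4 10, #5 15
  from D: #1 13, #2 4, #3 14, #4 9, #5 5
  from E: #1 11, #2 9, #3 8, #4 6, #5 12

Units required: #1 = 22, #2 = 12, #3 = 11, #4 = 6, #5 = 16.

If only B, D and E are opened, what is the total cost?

Each township is assigned to its cheapest site among the open ones.
{B, D, E}: #1→E 11·22=242, #2→D 4·12=48, #3→B 8·11=88, #4→E 6·6=36, #5→D 5·16=80. Service 494; fixed 214; total 708.

Total cost: 708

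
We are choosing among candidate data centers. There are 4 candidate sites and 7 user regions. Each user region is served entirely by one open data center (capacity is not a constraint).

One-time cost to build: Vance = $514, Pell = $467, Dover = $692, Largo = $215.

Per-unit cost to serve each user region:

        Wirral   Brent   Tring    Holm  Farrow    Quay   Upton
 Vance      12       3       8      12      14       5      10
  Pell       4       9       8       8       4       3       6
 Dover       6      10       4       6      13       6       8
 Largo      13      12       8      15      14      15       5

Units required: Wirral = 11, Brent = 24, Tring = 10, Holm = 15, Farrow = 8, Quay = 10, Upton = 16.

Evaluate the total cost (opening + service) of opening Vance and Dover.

Each user region is assigned to its cheapest site among the open ones.
{Vance, Dover}: Wirral→Dover 6·11=66, Brent→Vance 3·24=72, Tring→Dover 4·10=40, Holm→Dover 6·15=90, Farrow→Dover 13·8=104, Quay→Vance 5·10=50, Upton→Dover 8·16=128. Service 550; fixed 1206; total 1756.

Total cost: 1756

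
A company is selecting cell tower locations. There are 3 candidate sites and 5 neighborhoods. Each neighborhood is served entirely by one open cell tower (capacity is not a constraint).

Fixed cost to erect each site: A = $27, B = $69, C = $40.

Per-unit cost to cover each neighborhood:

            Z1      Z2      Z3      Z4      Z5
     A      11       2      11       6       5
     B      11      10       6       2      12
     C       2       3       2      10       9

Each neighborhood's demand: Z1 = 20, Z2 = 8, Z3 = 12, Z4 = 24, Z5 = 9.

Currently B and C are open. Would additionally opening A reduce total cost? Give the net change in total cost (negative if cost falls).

Current service cost with {B, C}: 217.
Adding A: each neighborhood re-picks its cheapest; new service cost 173, saving 44.
Extra fixed cost: 27. Net change = 27 − 44 = -17.
(Totals: 326 → 309.)

Yes — net change −17 (cost falls by 17).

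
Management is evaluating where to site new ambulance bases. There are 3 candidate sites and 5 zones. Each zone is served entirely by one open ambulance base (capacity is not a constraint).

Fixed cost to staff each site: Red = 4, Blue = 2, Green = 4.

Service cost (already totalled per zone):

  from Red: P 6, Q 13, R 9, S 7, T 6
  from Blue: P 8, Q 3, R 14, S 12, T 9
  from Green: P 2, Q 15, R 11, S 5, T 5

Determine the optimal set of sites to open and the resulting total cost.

Open Blue and Green; minimum total cost 32.

For any fixed open set, each zone goes to its cheapest open site; total = fixed + service.
{Blue, Green}: P→Green 2, Q→Blue 3, R→Green 11, S→Green 5, T→Green 5. Service 26; fixed 6; total 32.
{Red, Blue, Green}: P→Green 2, Q→Blue 3, R→Red 9, S→Green 5, T→Green 5. Service 24; fixed 10; total 34.
{Red, Blue}: service 31 + fixed 6 = 37
{Blue}: service 46 + fixed 2 = 48
No other subset beats 32.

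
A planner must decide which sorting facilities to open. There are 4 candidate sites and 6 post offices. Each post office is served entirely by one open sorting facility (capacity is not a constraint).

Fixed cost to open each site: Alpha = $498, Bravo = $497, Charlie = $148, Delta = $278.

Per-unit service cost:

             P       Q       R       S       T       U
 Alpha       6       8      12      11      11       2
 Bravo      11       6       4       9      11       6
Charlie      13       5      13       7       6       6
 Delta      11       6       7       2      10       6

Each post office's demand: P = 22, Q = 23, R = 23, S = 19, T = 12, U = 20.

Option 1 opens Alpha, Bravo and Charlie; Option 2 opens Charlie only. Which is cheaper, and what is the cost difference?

Option 1: {Alpha, Bravo, Charlie}: P→Alpha 6·22=132, Q→Charlie 5·23=115, R→Bravo 4·23=92, S→Charlie 7·19=133, T→Charlie 6·12=72, U→Alpha 2·20=40. Service 584; fixed 1143; total 1727.
Option 2: {Charlie}: P→Charlie 13·22=286, Q→Charlie 5·23=115, R→Charlie 13·23=299, S→Charlie 7·19=133, T→Charlie 6·12=72, U→Charlie 6·20=120. Service 1025; fixed 148; total 1173.
Difference: |1727 − 1173| = 554.

Option 2 is cheaper by 554.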